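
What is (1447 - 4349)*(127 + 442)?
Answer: -1651238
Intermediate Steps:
(1447 - 4349)*(127 + 442) = -2902*569 = -1651238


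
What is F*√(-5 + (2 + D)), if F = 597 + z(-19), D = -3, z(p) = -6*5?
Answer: 567*I*√6 ≈ 1388.9*I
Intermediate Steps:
z(p) = -30
F = 567 (F = 597 - 30 = 567)
F*√(-5 + (2 + D)) = 567*√(-5 + (2 - 3)) = 567*√(-5 - 1) = 567*√(-6) = 567*(I*√6) = 567*I*√6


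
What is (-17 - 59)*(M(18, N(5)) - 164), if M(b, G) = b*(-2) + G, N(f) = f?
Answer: 14820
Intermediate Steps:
M(b, G) = G - 2*b (M(b, G) = -2*b + G = G - 2*b)
(-17 - 59)*(M(18, N(5)) - 164) = (-17 - 59)*((5 - 2*18) - 164) = -76*((5 - 36) - 164) = -76*(-31 - 164) = -76*(-195) = 14820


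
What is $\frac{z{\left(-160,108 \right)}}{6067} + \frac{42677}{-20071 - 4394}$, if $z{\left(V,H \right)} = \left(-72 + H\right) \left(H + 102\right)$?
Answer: $- \frac{73965959}{148429155} \approx -0.49832$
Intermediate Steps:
$z{\left(V,H \right)} = \left(-72 + H\right) \left(102 + H\right)$
$\frac{z{\left(-160,108 \right)}}{6067} + \frac{42677}{-20071 - 4394} = \frac{-7344 + 108^{2} + 30 \cdot 108}{6067} + \frac{42677}{-20071 - 4394} = \left(-7344 + 11664 + 3240\right) \frac{1}{6067} + \frac{42677}{-20071 - 4394} = 7560 \cdot \frac{1}{6067} + \frac{42677}{-24465} = \frac{7560}{6067} + 42677 \left(- \frac{1}{24465}\right) = \frac{7560}{6067} - \frac{42677}{24465} = - \frac{73965959}{148429155}$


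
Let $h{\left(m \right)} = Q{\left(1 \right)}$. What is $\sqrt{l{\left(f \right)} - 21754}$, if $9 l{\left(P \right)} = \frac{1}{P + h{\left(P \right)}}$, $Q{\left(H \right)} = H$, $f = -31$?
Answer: $\frac{7 i \sqrt{3596070}}{90} \approx 147.49 i$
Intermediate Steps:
$h{\left(m \right)} = 1$
$l{\left(P \right)} = \frac{1}{9 \left(1 + P\right)}$ ($l{\left(P \right)} = \frac{1}{9 \left(P + 1\right)} = \frac{1}{9 \left(1 + P\right)}$)
$\sqrt{l{\left(f \right)} - 21754} = \sqrt{\frac{1}{9 \left(1 - 31\right)} - 21754} = \sqrt{\frac{1}{9 \left(-30\right)} - 21754} = \sqrt{\frac{1}{9} \left(- \frac{1}{30}\right) - 21754} = \sqrt{- \frac{1}{270} - 21754} = \sqrt{- \frac{5873581}{270}} = \frac{7 i \sqrt{3596070}}{90}$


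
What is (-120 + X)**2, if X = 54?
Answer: 4356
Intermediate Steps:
(-120 + X)**2 = (-120 + 54)**2 = (-66)**2 = 4356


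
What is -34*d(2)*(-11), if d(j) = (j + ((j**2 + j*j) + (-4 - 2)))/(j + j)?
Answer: 374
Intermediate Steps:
d(j) = (-6 + j + 2*j**2)/(2*j) (d(j) = (j + ((j**2 + j**2) - 6))/((2*j)) = (j + (2*j**2 - 6))*(1/(2*j)) = (j + (-6 + 2*j**2))*(1/(2*j)) = (-6 + j + 2*j**2)*(1/(2*j)) = (-6 + j + 2*j**2)/(2*j))
-34*d(2)*(-11) = -34*(1/2 + 2 - 3/2)*(-11) = -34*1*(-11) = -34*(-11) = 374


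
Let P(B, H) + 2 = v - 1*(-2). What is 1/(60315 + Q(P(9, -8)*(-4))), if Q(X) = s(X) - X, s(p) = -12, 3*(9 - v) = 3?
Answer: 1/60335 ≈ 1.6574e-5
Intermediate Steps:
v = 8 (v = 9 - ⅓*3 = 9 - 1 = 8)
P(B, H) = 8 (P(B, H) = -2 + (8 - 1*(-2)) = -2 + (8 + 2) = -2 + 10 = 8)
Q(X) = -12 - X
1/(60315 + Q(P(9, -8)*(-4))) = 1/(60315 + (-12 - 8*(-4))) = 1/(60315 + (-12 - 1*(-32))) = 1/(60315 + (-12 + 32)) = 1/(60315 + 20) = 1/60335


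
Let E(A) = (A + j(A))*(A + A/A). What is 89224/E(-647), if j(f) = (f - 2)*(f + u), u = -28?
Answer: -587/1859069 ≈ -0.00031575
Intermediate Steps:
j(f) = (-28 + f)*(-2 + f) (j(f) = (f - 2)*(f - 28) = (-2 + f)*(-28 + f) = (-28 + f)*(-2 + f))
E(A) = (1 + A)*(56 + A² - 29*A) (E(A) = (A + (56 + A² - 30*A))*(A + A/A) = (56 + A² - 29*A)*(A + 1) = (56 + A² - 29*A)*(1 + A) = (1 + A)*(56 + A² - 29*A))
89224/E(-647) = 89224/(56 + (-647)³ - 28*(-647)² + 27*(-647)) = 89224/(56 - 270840023 - 28*418609 - 17469) = 89224/(56 - 270840023 - 11721052 - 17469) = 89224/(-282578488) = 89224*(-1/282578488) = -587/1859069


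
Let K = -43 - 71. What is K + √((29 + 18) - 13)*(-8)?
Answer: -114 - 8*√34 ≈ -160.65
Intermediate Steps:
K = -114
K + √((29 + 18) - 13)*(-8) = -114 + √((29 + 18) - 13)*(-8) = -114 + √(47 - 13)*(-8) = -114 + √34*(-8) = -114 - 8*√34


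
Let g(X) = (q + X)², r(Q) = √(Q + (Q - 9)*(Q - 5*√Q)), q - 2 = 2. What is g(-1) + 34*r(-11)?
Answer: 9 + 34*√(209 + 100*I*√11) ≈ 598.4 + 325.25*I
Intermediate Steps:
q = 4 (q = 2 + 2 = 4)
r(Q) = √(Q + (-9 + Q)*(Q - 5*√Q))
g(X) = (4 + X)²
g(-1) + 34*r(-11) = (4 - 1)² + 34*√((-11)² - 8*(-11) - (-55)*I*√11 + 45*√(-11)) = 3² + 34*√(121 + 88 - (-55)*I*√11 + 45*(I*√11)) = 9 + 34*√(121 + 88 + 55*I*√11 + 45*I*√11) = 9 + 34*√(209 + 100*I*√11)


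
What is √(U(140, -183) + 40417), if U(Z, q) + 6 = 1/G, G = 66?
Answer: √176030382/66 ≈ 201.02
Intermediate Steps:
U(Z, q) = -395/66 (U(Z, q) = -6 + 1/66 = -395/66)
√(U(140, -183) + 40417) = √(-395/66 + 40417) = √(2667127/66) = √176030382/66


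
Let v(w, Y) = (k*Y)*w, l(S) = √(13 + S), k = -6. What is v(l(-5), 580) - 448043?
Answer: -448043 - 6960*√2 ≈ -4.5789e+5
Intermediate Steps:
v(w, Y) = -6*Y*w (v(w, Y) = (-6*Y)*w = -6*Y*w)
v(l(-5), 580) - 448043 = -6*580*√(13 - 5) - 448043 = -6*580*√8 - 448043 = -6*580*2*√2 - 448043 = -6960*√2 - 448043 = -448043 - 6960*√2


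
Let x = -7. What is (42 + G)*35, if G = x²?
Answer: 3185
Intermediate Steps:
G = 49 (G = (-7)² = 49)
(42 + G)*35 = (42 + 49)*35 = 91*35 = 3185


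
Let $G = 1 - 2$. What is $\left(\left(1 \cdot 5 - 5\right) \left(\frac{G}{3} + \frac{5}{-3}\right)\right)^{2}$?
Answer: $0$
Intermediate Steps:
$G = -1$
$\left(\left(1 \cdot 5 - 5\right) \left(\frac{G}{3} + \frac{5}{-3}\right)\right)^{2} = \left(\left(1 \cdot 5 - 5\right) \left(- \frac{1}{3} + \frac{5}{-3}\right)\right)^{2} = \left(\left(5 - 5\right) \left(\left(-1\right) \frac{1}{3} + 5 \left(- \frac{1}{3}\right)\right)\right)^{2} = \left(0 \left(- \frac{1}{3} - \frac{5}{3}\right)\right)^{2} = \left(0 \left(-2\right)\right)^{2} = 0^{2} = 0$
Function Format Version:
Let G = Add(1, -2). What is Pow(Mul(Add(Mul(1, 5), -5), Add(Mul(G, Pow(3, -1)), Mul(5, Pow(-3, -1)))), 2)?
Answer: 0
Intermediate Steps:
G = -1
Pow(Mul(Add(Mul(1, 5), -5), Add(Mul(G, Pow(3, -1)), Mul(5, Pow(-3, -1)))), 2) = Pow(Mul(Add(Mul(1, 5), -5), Add(Mul(-1, Pow(3, -1)), Mul(5, Pow(-3, -1)))), 2) = Pow(Mul(Add(5, -5), Add(Mul(-1, Rational(1, 3)), Mul(5, Rational(-1, 3)))), 2) = Pow(Mul(0, Add(Rational(-1, 3), Rational(-5, 3))), 2) = Pow(Mul(0, -2), 2) = Pow(0, 2) = 0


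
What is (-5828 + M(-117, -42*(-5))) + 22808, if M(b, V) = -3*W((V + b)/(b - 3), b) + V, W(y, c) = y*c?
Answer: 676719/40 ≈ 16918.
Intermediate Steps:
W(y, c) = c*y
M(b, V) = V - 3*b*(V + b)/(-3 + b) (M(b, V) = -3*b*(V + b)/(b - 3) + V = -3*b*(V + b)/(-3 + b) + V = V - 3*b*(V + b)/(-3 + b))
(-5828 + M(-117, -42*(-5))) + 22808 = (-5828 + ((-42*(-5))*(-3 - 117) - 3*(-117)*(-42*(-5) - 117))/(-3 - 117)) + 22808 = (-5828 + (210*(-120) - 3*(-117)*(210 - 117))/(-120)) + 22808 = (-5828 - (-25200 - 3*(-117)*93)/120) + 22808 = (-5828 - (-25200 + 32643)/120) + 22808 = (-5828 - 1/120*7443) + 22808 = (-5828 - 2481/40) + 22808 = -235601/40 + 22808 = 676719/40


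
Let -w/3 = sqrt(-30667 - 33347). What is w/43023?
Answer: -I*sqrt(64014)/14341 ≈ -0.017642*I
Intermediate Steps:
w = -3*I*sqrt(64014) (w = -3*sqrt(-30667 - 33347) = -3*I*sqrt(64014) ≈ -759.03*I)
w/43023 = -3*I*sqrt(64014)/43023 = -3*I*sqrt(64014)*(1/43023) = -I*sqrt(64014)/14341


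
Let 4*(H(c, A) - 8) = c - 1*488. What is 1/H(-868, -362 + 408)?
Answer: -1/331 ≈ -0.0030211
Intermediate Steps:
H(c, A) = -114 + c/4 (H(c, A) = 8 + (c - 1*488)/4 = 8 + (c - 488)/4 = 8 + (-488 + c)/4 = 8 + (-122 + c/4) = -114 + c/4)
1/H(-868, -362 + 408) = 1/(-114 + (1/4)*(-868)) = 1/(-114 - 217) = 1/(-331) = -1/331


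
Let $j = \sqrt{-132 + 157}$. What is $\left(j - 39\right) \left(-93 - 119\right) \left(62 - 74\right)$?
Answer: $-86496$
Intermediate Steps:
$j = 5$ ($j = \sqrt{25} = 5$)
$\left(j - 39\right) \left(-93 - 119\right) \left(62 - 74\right) = \left(5 - 39\right) \left(-93 - 119\right) \left(62 - 74\right) = - 34 \left(\left(-212\right) \left(-12\right)\right) = \left(-34\right) 2544 = -86496$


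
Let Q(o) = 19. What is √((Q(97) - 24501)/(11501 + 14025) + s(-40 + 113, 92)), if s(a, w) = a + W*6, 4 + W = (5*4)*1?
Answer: √27372882678/12763 ≈ 12.963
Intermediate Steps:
W = 16 (W = -4 + (5*4)*1 = -4 + 20*1 = -4 + 20 = 16)
s(a, w) = 96 + a (s(a, w) = a + 16*6 = a + 96 = 96 + a)
√((Q(97) - 24501)/(11501 + 14025) + s(-40 + 113, 92)) = √((19 - 24501)/(11501 + 14025) + (96 + (-40 + 113))) = √(-24482/25526 + (96 + 73)) = √(-24482*1/25526 + 169) = √(-12241/12763 + 169) = √(2144706/12763) = √27372882678/12763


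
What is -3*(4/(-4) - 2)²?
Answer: -27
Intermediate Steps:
-3*(4/(-4) - 2)² = -3*(4*(-¼) - 2)² = -3*(-1 - 2)² = -3*(-3)² = -3*9 = -27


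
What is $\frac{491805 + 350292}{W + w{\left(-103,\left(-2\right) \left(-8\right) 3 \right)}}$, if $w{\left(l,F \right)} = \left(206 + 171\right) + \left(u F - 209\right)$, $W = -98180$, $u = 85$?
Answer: $- \frac{842097}{93932} \approx -8.965$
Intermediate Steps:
$w{\left(l,F \right)} = 168 + 85 F$ ($w{\left(l,F \right)} = \left(206 + 171\right) + \left(85 F - 209\right) = 377 + \left(-209 + 85 F\right) = 168 + 85 F$)
$\frac{491805 + 350292}{W + w{\left(-103,\left(-2\right) \left(-8\right) 3 \right)}} = \frac{491805 + 350292}{-98180 + \left(168 + 85 \left(-2\right) \left(-8\right) 3\right)} = \frac{842097}{-98180 + \left(168 + 85 \cdot 16 \cdot 3\right)} = \frac{842097}{-98180 + \left(168 + 85 \cdot 48\right)} = \frac{842097}{-98180 + \left(168 + 4080\right)} = \frac{842097}{-98180 + 4248} = \frac{842097}{-93932} = 842097 \left(- \frac{1}{93932}\right) = - \frac{842097}{93932}$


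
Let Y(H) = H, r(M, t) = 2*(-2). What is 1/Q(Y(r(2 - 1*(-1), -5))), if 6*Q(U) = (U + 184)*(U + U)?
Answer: -1/240 ≈ -0.0041667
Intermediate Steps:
r(M, t) = -4
Q(U) = U*(184 + U)/3 (Q(U) = ((U + 184)*(U + U))/6 = ((184 + U)*(2*U))/6 = (2*U*(184 + U))/6 = U*(184 + U)/3)
1/Q(Y(r(2 - 1*(-1), -5))) = 1/((1/3)*(-4)*(184 - 4)) = 1/((1/3)*(-4)*180) = 1/(-240) = -1/240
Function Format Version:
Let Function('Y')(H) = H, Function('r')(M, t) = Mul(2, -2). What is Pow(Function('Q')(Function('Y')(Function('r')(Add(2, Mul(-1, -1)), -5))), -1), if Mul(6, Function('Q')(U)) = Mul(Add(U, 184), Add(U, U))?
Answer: Rational(-1, 240) ≈ -0.0041667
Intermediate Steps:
Function('r')(M, t) = -4
Function('Q')(U) = Mul(Rational(1, 3), U, Add(184, U)) (Function('Q')(U) = Mul(Rational(1, 6), Mul(Add(U, 184), Add(U, U))) = Mul(Rational(1, 6), Mul(Add(184, U), Mul(2, U))) = Mul(Rational(1, 6), Mul(2, U, Add(184, U))) = Mul(Rational(1, 3), U, Add(184, U)))
Pow(Function('Q')(Function('Y')(Function('r')(Add(2, Mul(-1, -1)), -5))), -1) = Pow(Mul(Rational(1, 3), -4, Add(184, -4)), -1) = Pow(Mul(Rational(1, 3), -4, 180), -1) = Pow(-240, -1) = Rational(-1, 240)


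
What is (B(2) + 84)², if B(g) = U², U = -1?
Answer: 7225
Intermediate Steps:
B(g) = 1 (B(g) = (-1)² = 1)
(B(2) + 84)² = (1 + 84)² = 85² = 7225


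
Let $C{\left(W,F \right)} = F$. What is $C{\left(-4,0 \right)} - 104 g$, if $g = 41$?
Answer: $-4264$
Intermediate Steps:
$C{\left(-4,0 \right)} - 104 g = 0 - 4264 = -4264$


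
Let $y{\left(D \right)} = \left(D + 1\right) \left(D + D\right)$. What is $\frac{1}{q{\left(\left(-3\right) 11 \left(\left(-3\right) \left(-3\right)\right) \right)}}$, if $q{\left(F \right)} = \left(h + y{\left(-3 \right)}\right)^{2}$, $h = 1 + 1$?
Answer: $\frac{1}{196} \approx 0.005102$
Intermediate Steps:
$y{\left(D \right)} = 2 D \left(1 + D\right)$ ($y{\left(D \right)} = \left(1 + D\right) 2 D = 2 D \left(1 + D\right)$)
$h = 2$
$q{\left(F \right)} = 196$ ($q{\left(F \right)} = \left(2 + 2 \left(-3\right) \left(1 - 3\right)\right)^{2} = \left(2 + 2 \left(-3\right) \left(-2\right)\right)^{2} = \left(2 + 12\right)^{2} = 14^{2} = 196$)
$\frac{1}{q{\left(\left(-3\right) 11 \left(\left(-3\right) \left(-3\right)\right) \right)}} = \frac{1}{196}$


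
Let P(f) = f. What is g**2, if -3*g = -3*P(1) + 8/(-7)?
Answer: 841/441 ≈ 1.9070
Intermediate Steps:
g = 29/21 (g = -(-3*1 + 8/(-7))/3 = -(-3 + 8*(-1/7))/3 = -(-3 - 8/7)/3 = -1/3*(-29/7) = 29/21 ≈ 1.3810)
g**2 = (29/21)**2 = 841/441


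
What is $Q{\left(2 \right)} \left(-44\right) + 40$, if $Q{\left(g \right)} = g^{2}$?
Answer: $-136$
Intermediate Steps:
$Q{\left(2 \right)} \left(-44\right) + 40 = 2^{2} \left(-44\right) + 40 = 4 \left(-44\right) + 40 = -176 + 40 = -136$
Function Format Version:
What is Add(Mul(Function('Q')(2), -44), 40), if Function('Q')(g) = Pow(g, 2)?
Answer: -136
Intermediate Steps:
Add(Mul(Function('Q')(2), -44), 40) = Add(Mul(Pow(2, 2), -44), 40) = Add(Mul(4, -44), 40) = Add(-176, 40) = -136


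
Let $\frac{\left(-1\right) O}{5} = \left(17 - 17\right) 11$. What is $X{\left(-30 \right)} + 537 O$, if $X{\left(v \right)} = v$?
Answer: $-30$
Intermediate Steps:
$O = 0$ ($O = - 5 \left(17 - 17\right) 11 = - 5 \cdot 0 \cdot 11 = \left(-5\right) 0 = 0$)
$X{\left(-30 \right)} + 537 O = -30 + 537 \cdot 0 = -30 + 0 = -30$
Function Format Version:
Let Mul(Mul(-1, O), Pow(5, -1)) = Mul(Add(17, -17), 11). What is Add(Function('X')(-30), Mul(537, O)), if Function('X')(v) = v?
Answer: -30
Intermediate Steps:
O = 0 (O = Mul(-5, Mul(Add(17, -17), 11)) = Mul(-5, Mul(0, 11)) = Mul(-5, 0) = 0)
Add(Function('X')(-30), Mul(537, O)) = Add(-30, Mul(537, 0)) = Add(-30, 0) = -30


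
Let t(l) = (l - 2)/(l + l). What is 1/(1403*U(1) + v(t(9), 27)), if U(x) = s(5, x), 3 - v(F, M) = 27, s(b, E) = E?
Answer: 1/1379 ≈ 0.00072516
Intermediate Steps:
t(l) = (-2 + l)/(2*l) (t(l) = (-2 + l)/((2*l)) = (-2 + l)*(1/(2*l)) = (-2 + l)/(2*l))
v(F, M) = -24 (v(F, M) = 3 - 1*27 = 3 - 27 = -24)
U(x) = x
1/(1403*U(1) + v(t(9), 27)) = 1/(1403*1 - 24) = 1/(1403 - 24) = 1/1379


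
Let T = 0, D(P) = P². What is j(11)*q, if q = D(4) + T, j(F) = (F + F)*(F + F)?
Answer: 7744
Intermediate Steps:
j(F) = 4*F² (j(F) = (2*F)*(2*F) = 4*F²)
q = 16 (q = 4² + 0 = 16 + 0 = 16)
j(11)*q = (4*11²)*16 = (4*121)*16 = 484*16 = 7744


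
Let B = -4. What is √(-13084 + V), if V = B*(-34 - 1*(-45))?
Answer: 2*I*√3282 ≈ 114.58*I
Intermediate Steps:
V = -44 (V = -4*(-34 - 1*(-45)) = -4*(-34 + 45) = -4*11 = -44)
√(-13084 + V) = √(-13084 - 44) = √(-13128) = 2*I*√3282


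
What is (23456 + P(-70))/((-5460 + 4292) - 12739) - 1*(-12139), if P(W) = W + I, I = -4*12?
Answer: 168793735/13907 ≈ 12137.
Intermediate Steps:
I = -48
P(W) = -48 + W (P(W) = W - 48 = -48 + W)
(23456 + P(-70))/((-5460 + 4292) - 12739) - 1*(-12139) = (23456 + (-48 - 70))/((-5460 + 4292) - 12739) - 1*(-12139) = (23456 - 118)/(-1168 - 12739) + 12139 = 23338/(-13907) + 12139 = 23338*(-1/13907) + 12139 = -23338/13907 + 12139 = 168793735/13907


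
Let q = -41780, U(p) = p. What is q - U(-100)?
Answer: -41680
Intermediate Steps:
q - U(-100) = -41780 - 1*(-100) = -41780 + 100 = -41680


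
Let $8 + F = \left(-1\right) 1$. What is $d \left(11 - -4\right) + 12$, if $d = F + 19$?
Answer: $162$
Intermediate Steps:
$F = -9$ ($F = -8 - 1 = -9$)
$d = 10$ ($d = -9 + 19 = 10$)
$d \left(11 - -4\right) + 12 = 10 \left(11 - -4\right) + 12 = 10 \left(11 + 4\right) + 12 = 10 \cdot 15 + 12 = 150 + 12 = 162$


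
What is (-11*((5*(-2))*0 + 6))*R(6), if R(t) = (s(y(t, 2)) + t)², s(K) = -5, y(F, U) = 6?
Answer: -66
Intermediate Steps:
R(t) = (-5 + t)²
(-11*((5*(-2))*0 + 6))*R(6) = (-11*((5*(-2))*0 + 6))*(-5 + 6)² = -11*(-10*0 + 6)*1² = -11*(0 + 6)*1 = -11*6*1 = -66*1 = -66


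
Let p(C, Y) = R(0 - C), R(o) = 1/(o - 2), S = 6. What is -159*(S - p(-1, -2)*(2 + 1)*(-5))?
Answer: 1431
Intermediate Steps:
R(o) = 1/(-2 + o)
p(C, Y) = 1/(-2 - C) (p(C, Y) = 1/(-2 + (0 - C)) = 1/(-2 - C))
-159*(S - p(-1, -2)*(2 + 1)*(-5)) = -159*(6 - (-1/(2 - 1))*(2 + 1)*(-5)) = -159*(6 - -1/1*3*(-5)) = -159*(6 - -1*1*3*(-5)) = -159*(6 - (-1*3)*(-5)) = -159*(6 - (-3)*(-5)) = -159*(6 - 1*15) = -159*(6 - 15) = -159*(-9) = 1431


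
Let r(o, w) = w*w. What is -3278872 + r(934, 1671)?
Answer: -486631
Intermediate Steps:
r(o, w) = w²
-3278872 + r(934, 1671) = -3278872 + 1671² = -3278872 + 2792241 = -486631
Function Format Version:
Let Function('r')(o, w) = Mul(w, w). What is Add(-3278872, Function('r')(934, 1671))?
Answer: -486631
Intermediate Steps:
Function('r')(o, w) = Pow(w, 2)
Add(-3278872, Function('r')(934, 1671)) = Add(-3278872, Pow(1671, 2)) = Add(-3278872, 2792241) = -486631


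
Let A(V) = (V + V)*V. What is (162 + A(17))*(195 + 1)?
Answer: 145040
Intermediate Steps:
A(V) = 2*V**2 (A(V) = (2*V)*V = 2*V**2)
(162 + A(17))*(195 + 1) = (162 + 2*17**2)*(195 + 1) = (162 + 2*289)*196 = (162 + 578)*196 = 740*196 = 145040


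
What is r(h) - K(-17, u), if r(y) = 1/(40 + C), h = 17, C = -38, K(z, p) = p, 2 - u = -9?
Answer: -21/2 ≈ -10.500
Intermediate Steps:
u = 11 (u = 2 - 1*(-9) = 2 + 9 = 11)
r(y) = ½ (r(y) = 1/(40 - 38) = 1/2 = ½)
r(h) - K(-17, u) = ½ - 1*11 = ½ - 11 = -21/2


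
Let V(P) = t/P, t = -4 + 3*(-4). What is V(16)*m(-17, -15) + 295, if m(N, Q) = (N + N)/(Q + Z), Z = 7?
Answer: 1163/4 ≈ 290.75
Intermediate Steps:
t = -16 (t = -4 - 12 = -16)
m(N, Q) = 2*N/(7 + Q) (m(N, Q) = (N + N)/(Q + 7) = (2*N)/(7 + Q) = 2*N/(7 + Q))
V(P) = -16/P
V(16)*m(-17, -15) + 295 = (-16/16)*(2*(-17)/(7 - 15)) + 295 = (-16*1/16)*(2*(-17)/(-8)) + 295 = -2*(-17)*(-1)/8 + 295 = -1*17/4 + 295 = -17/4 + 295 = 1163/4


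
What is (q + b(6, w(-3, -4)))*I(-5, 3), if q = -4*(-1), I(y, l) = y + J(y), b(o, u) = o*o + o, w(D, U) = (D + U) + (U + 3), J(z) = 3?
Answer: -92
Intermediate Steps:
w(D, U) = 3 + D + 2*U (w(D, U) = (D + U) + (3 + U) = 3 + D + 2*U)
b(o, u) = o + o**2 (b(o, u) = o**2 + o = o + o**2)
I(y, l) = 3 + y (I(y, l) = y + 3 = 3 + y)
q = 4
(q + b(6, w(-3, -4)))*I(-5, 3) = (4 + 6*(1 + 6))*(3 - 5) = (4 + 6*7)*(-2) = (4 + 42)*(-2) = 46*(-2) = -92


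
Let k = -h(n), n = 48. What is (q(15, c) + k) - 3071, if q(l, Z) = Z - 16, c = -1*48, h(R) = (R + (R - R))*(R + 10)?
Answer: -5919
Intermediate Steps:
h(R) = R*(10 + R) (h(R) = (R + 0)*(10 + R) = R*(10 + R))
c = -48
q(l, Z) = -16 + Z
k = -2784 (k = -48*(10 + 48) = -48*58 = -1*2784 = -2784)
(q(15, c) + k) - 3071 = ((-16 - 48) - 2784) - 3071 = (-64 - 2784) - 3071 = -2848 - 3071 = -5919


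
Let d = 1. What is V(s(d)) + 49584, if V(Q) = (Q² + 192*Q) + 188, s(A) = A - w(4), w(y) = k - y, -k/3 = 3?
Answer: 52656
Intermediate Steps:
k = -9 (k = -3*3 = -9)
w(y) = -9 - y
s(A) = 13 + A (s(A) = A - (-9 - 1*4) = A - (-9 - 4) = A - 1*(-13) = A + 13 = 13 + A)
V(Q) = 188 + Q² + 192*Q
V(s(d)) + 49584 = (188 + (13 + 1)² + 192*(13 + 1)) + 49584 = (188 + 14² + 192*14) + 49584 = (188 + 196 + 2688) + 49584 = 3072 + 49584 = 52656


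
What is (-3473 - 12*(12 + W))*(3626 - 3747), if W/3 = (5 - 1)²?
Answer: 507353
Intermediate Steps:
W = 48 (W = 3*(5 - 1)² = 3*4² = 3*16 = 48)
(-3473 - 12*(12 + W))*(3626 - 3747) = (-3473 - 12*(12 + 48))*(3626 - 3747) = (-3473 - 12*60)*(-121) = (-3473 - 720)*(-121) = -4193*(-121) = 507353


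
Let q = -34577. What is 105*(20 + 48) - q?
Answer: 41717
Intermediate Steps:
105*(20 + 48) - q = 105*(20 + 48) - 1*(-34577) = 105*68 + 34577 = 7140 + 34577 = 41717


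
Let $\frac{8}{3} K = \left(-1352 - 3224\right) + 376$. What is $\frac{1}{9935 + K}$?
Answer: $\frac{1}{8360} \approx 0.00011962$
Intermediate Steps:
$K = -1575$ ($K = \frac{3 \left(\left(-1352 - 3224\right) + 376\right)}{8} = \frac{3 \left(-4576 + 376\right)}{8} = \frac{3}{8} \left(-4200\right) = -1575$)
$\frac{1}{9935 + K} = \frac{1}{9935 - 1575} = \frac{1}{8360}$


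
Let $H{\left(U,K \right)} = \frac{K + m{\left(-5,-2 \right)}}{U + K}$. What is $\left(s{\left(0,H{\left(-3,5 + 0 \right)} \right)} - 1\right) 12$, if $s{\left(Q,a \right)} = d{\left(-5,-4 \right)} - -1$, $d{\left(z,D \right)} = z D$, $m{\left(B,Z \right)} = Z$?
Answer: $240$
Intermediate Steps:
$d{\left(z,D \right)} = D z$
$H{\left(U,K \right)} = \frac{-2 + K}{K + U}$ ($H{\left(U,K \right)} = \frac{K - 2}{U + K} = \frac{-2 + K}{K + U}$)
$s{\left(Q,a \right)} = 21$ ($s{\left(Q,a \right)} = \left(-4\right) \left(-5\right) - -1 = 20 + 1 = 21$)
$\left(s{\left(0,H{\left(-3,5 + 0 \right)} \right)} - 1\right) 12 = \left(21 - 1\right) 12 = 20 \cdot 12 = 240$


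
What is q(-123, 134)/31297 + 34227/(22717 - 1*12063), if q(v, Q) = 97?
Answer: 153176551/47634034 ≈ 3.2157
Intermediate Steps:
q(-123, 134)/31297 + 34227/(22717 - 1*12063) = 97/31297 + 34227/(22717 - 1*12063) = 97*(1/31297) + 34227/(22717 - 12063) = 97/31297 + 34227/10654 = 153176551/47634034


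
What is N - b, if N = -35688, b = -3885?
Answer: -31803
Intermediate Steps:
N - b = -35688 - 1*(-3885) = -35688 + 3885 = -31803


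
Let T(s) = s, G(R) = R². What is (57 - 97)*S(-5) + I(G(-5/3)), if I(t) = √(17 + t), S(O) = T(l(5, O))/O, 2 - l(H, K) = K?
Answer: 56 + √178/3 ≈ 60.447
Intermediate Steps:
l(H, K) = 2 - K
S(O) = (2 - O)/O
(57 - 97)*S(-5) + I(G(-5/3)) = (57 - 97)*((2 - 1*(-5))/(-5)) + √(17 + (-5/3)²) = -(-8)*(2 + 5) + √(17 + (-5*⅓)²) = -(-8)*7 + √(17 + (-5/3)²) = -40*(-7/5) + √(17 + 25/9) = 56 + √(178/9) = 56 + √178/3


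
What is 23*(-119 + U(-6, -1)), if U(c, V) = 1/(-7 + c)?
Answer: -35604/13 ≈ -2738.8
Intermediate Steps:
23*(-119 + U(-6, -1)) = 23*(-119 + 1/(-7 - 6)) = 23*(-119 + 1/(-13)) = 23*(-119 - 1/13) = 23*(-1548/13) = -35604/13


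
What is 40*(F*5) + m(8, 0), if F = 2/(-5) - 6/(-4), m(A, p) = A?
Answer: 228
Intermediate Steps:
F = 11/10 (F = 2*(-1/5) - 6*(-1/4) = -2/5 + 3/2 = 11/10 ≈ 1.1000)
40*(F*5) + m(8, 0) = 40*((11/10)*5) + 8 = 40*(11/2) + 8 = 220 + 8 = 228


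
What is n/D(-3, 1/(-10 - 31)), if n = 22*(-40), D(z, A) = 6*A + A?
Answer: 36080/7 ≈ 5154.3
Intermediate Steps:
D(z, A) = 7*A
n = -880
n/D(-3, 1/(-10 - 31)) = -880/(7/(-10 - 31)) = -880/(7/(-41)) = -880/(7*(-1/41)) = -880/(-7/41) = -880*(-41/7) = 36080/7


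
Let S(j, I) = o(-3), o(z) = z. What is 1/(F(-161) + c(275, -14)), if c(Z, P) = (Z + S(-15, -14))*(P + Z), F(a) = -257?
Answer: 1/70735 ≈ 1.4137e-5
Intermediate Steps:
S(j, I) = -3
c(Z, P) = (-3 + Z)*(P + Z) (c(Z, P) = (Z - 3)*(P + Z) = (-3 + Z)*(P + Z))
1/(F(-161) + c(275, -14)) = 1/(-257 + (275**2 - 3*(-14) - 3*275 - 14*275)) = 1/(-257 + (75625 + 42 - 825 - 3850)) = 1/(-257 + 70992) = 1/70735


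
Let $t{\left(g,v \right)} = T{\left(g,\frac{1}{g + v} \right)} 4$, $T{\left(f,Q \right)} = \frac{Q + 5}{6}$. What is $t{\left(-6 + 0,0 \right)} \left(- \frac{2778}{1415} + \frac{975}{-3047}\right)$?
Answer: $- \frac{31720171}{4311505} \approx -7.3571$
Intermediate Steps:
$T{\left(f,Q \right)} = \frac{5}{6} + \frac{Q}{6}$ ($T{\left(f,Q \right)} = \left(5 + Q\right) \frac{1}{6} = \frac{5}{6} + \frac{Q}{6}$)
$t{\left(g,v \right)} = \frac{10}{3} + \frac{2}{3 \left(g + v\right)}$ ($t{\left(g,v \right)} = \left(\frac{5}{6} + \frac{1}{6 \left(g + v\right)}\right) 4 = \frac{10}{3} + \frac{2}{3 \left(g + v\right)}$)
$t{\left(-6 + 0,0 \right)} \left(- \frac{2778}{1415} + \frac{975}{-3047}\right) = \frac{2 \left(1 + 5 \left(-6 + 0\right) + 5 \cdot 0\right)}{3 \left(\left(-6 + 0\right) + 0\right)} \left(- \frac{2778}{1415} + \frac{975}{-3047}\right) = \frac{2 \left(1 + 5 \left(-6\right) + 0\right)}{3 \left(-6 + 0\right)} \left(\left(-2778\right) \frac{1}{1415} + 975 \left(- \frac{1}{3047}\right)\right) = \frac{2 \left(1 - 30 + 0\right)}{3 \left(-6\right)} \left(- \frac{2778}{1415} - \frac{975}{3047}\right) = \frac{2}{3} \left(- \frac{1}{6}\right) \left(-29\right) \left(- \frac{9844191}{4311505}\right) = \frac{29}{9} \left(- \frac{9844191}{4311505}\right) = - \frac{31720171}{4311505}$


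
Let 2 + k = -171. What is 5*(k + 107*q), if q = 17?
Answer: 8230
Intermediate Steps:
k = -173 (k = -2 - 171 = -173)
5*(k + 107*q) = 5*(-173 + 107*17) = 5*(-173 + 1819) = 5*1646 = 8230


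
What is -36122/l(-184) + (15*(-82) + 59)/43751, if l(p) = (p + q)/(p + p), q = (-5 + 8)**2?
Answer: -581577697821/7656425 ≈ -75959.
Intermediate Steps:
q = 9 (q = 3**2 = 9)
l(p) = (9 + p)/(2*p) (l(p) = (p + 9)/(p + p) = (9 + p)/((2*p)) = (9 + p)*(1/(2*p)) = (9 + p)/(2*p))
-36122/l(-184) + (15*(-82) + 59)/43751 = -36122*(-368/(9 - 184)) + (15*(-82) + 59)/43751 = -36122/((1/2)*(-1/184)*(-175)) + (-1230 + 59)*(1/43751) = -36122/175/368 - 1171*1/43751 = -36122*368/175 - 1171/43751 = -13292896/175 - 1171/43751 = -581577697821/7656425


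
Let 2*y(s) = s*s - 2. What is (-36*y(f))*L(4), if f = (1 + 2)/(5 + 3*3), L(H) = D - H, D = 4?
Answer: 0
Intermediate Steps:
L(H) = 4 - H
f = 3/14 (f = 3/(5 + 9) = 3/14 ≈ 0.21429)
y(s) = -1 + s²/2 (y(s) = (s*s - 2)/2 = (s² - 2)/2 = (-2 + s²)/2 = -1 + s²/2)
(-36*y(f))*L(4) = (-36*(-1 + (3/14)²/2))*(4 - 1*4) = (-36*(-1 + (½)*(9/196)))*(4 - 4) = -36*(-1 + 9/392)*0 = -36*(-383/392)*0 = (3447/98)*0 = 0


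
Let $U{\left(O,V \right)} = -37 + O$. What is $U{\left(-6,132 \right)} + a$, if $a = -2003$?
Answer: $-2046$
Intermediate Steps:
$U{\left(-6,132 \right)} + a = \left(-37 - 6\right) - 2003 = -43 - 2003 = -2046$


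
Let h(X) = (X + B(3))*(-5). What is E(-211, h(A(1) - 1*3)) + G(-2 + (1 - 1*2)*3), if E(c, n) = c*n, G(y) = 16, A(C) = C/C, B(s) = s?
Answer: 1071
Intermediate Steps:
A(C) = 1
h(X) = -15 - 5*X (h(X) = (X + 3)*(-5) = (3 + X)*(-5) = -15 - 5*X)
E(-211, h(A(1) - 1*3)) + G(-2 + (1 - 1*2)*3) = -211*(-15 - 5*(1 - 1*3)) + 16 = -211*(-15 - 5*(1 - 3)) + 16 = -211*(-15 - 5*(-2)) + 16 = -211*(-15 + 10) + 16 = -211*(-5) + 16 = 1055 + 16 = 1071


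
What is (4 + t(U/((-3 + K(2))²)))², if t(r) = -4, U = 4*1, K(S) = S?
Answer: 0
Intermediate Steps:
U = 4
(4 + t(U/((-3 + K(2))²)))² = (4 - 4)² = 0² = 0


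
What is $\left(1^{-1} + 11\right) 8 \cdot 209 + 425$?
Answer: $20489$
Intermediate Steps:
$\left(1^{-1} + 11\right) 8 \cdot 209 + 425 = \left(1 + 11\right) 8 \cdot 209 + 425 = 12 \cdot 8 \cdot 209 + 425 = 96 \cdot 209 + 425 = 20064 + 425 = 20489$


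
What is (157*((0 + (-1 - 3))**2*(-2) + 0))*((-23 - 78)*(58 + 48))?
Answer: 53786944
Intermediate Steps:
(157*((0 + (-1 - 3))**2*(-2) + 0))*((-23 - 78)*(58 + 48)) = (157*((0 - 4)**2*(-2) + 0))*(-101*106) = (157*((-4)**2*(-2) + 0))*(-10706) = (157*(16*(-2) + 0))*(-10706) = (157*(-32 + 0))*(-10706) = (157*(-32))*(-10706) = -5024*(-10706) = 53786944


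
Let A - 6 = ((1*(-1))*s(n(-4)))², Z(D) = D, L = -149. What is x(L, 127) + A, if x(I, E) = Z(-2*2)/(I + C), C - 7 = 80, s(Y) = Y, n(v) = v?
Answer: 684/31 ≈ 22.065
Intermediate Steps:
C = 87 (C = 7 + 80 = 87)
x(I, E) = -4/(87 + I) (x(I, E) = (-2*2)/(I + 87) = -4/(87 + I))
A = 22 (A = 6 + ((1*(-1))*(-4))² = 6 + (-1*(-4))² = 6 + 4² = 6 + 16 = 22)
x(L, 127) + A = -4/(87 - 149) + 22 = -4/(-62) + 22 = -4*(-1/62) + 22 = 2/31 + 22 = 684/31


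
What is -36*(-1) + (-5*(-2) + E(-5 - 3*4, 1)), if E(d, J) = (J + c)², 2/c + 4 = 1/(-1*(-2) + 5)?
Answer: 33703/729 ≈ 46.232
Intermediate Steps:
c = -14/27 (c = 2/(-4 + 1/(-1*(-2) + 5)) = 2/(-4 + 1/(2 + 5)) = 2/(-4 + 1/7) = 2/(-4 + ⅐) = 2/(-27/7) = 2*(-7/27) = -14/27 ≈ -0.51852)
E(d, J) = (-14/27 + J)² (E(d, J) = (J - 14/27)² = (-14/27 + J)²)
-36*(-1) + (-5*(-2) + E(-5 - 3*4, 1)) = -36*(-1) + (-5*(-2) + (-14 + 27*1)²/729) = -9*(-4) + (10 + (-14 + 27)²/729) = 36 + (10 + (1/729)*13²) = 36 + (10 + (1/729)*169) = 36 + (10 + 169/729) = 36 + 7459/729 = 33703/729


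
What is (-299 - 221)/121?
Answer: -520/121 ≈ -4.2975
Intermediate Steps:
(-299 - 221)/121 = -520*1/121 = -520/121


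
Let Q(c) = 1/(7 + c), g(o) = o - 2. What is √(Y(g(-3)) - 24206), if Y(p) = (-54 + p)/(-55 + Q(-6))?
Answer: I*√7842390/18 ≈ 155.58*I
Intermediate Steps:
g(o) = -2 + o
Y(p) = 1 - p/54 (Y(p) = (-54 + p)/(-55 + 1/(7 - 6)) = (-54 + p)/(-55 + 1/1) = (-54 + p)/(-55 + 1) = (-54 + p)/(-54) = (-54 + p)*(-1/54) = 1 - p/54)
√(Y(g(-3)) - 24206) = √((1 - (-2 - 3)/54) - 24206) = √((1 - 1/54*(-5)) - 24206) = √((1 + 5/54) - 24206) = √(59/54 - 24206) = √(-1307065/54) = I*√7842390/18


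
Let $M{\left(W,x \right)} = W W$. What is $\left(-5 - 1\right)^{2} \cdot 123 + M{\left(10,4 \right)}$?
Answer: $4528$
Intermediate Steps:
$M{\left(W,x \right)} = W^{2}$
$\left(-5 - 1\right)^{2} \cdot 123 + M{\left(10,4 \right)} = \left(-5 - 1\right)^{2} \cdot 123 + 10^{2} = \left(-6\right)^{2} \cdot 123 + 100 = 36 \cdot 123 + 100 = 4428 + 100 = 4528$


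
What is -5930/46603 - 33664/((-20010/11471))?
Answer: 310277308454/16078035 ≈ 19298.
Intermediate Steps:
-5930/46603 - 33664/((-20010/11471)) = -5930*1/46603 - 33664/((-20010*1/11471)) = -5930/46603 - 33664/(-20010/11471) = -5930/46603 - 33664*(-11471/20010) = -5930/46603 + 193079872/10005 = 310277308454/16078035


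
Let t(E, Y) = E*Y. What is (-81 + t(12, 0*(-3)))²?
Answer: 6561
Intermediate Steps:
(-81 + t(12, 0*(-3)))² = (-81 + 12*(0*(-3)))² = (-81 + 12*0)² = (-81 + 0)² = (-81)² = 6561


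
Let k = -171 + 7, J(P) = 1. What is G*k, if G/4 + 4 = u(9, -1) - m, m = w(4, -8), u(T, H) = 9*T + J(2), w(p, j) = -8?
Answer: -56416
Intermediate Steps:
k = -164
u(T, H) = 1 + 9*T (u(T, H) = 9*T + 1 = 1 + 9*T)
m = -8
G = 344 (G = -16 + 4*((1 + 9*9) - 1*(-8)) = -16 + 4*((1 + 81) + 8) = -16 + 4*(82 + 8) = -16 + 4*90 = -16 + 360 = 344)
G*k = 344*(-164) = -56416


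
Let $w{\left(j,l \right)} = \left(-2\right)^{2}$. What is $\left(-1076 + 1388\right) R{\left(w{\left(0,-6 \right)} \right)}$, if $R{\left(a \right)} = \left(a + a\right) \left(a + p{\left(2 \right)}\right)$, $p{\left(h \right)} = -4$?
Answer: $0$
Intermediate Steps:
$w{\left(j,l \right)} = 4$
$R{\left(a \right)} = 2 a \left(-4 + a\right)$ ($R{\left(a \right)} = \left(a + a\right) \left(a - 4\right) = 2 a \left(-4 + a\right)$)
$\left(-1076 + 1388\right) R{\left(w{\left(0,-6 \right)} \right)} = \left(-1076 + 1388\right) 2 \cdot 4 \left(-4 + 4\right) = 312 \cdot 2 \cdot 4 \cdot 0 = 312 \cdot 0 = 0$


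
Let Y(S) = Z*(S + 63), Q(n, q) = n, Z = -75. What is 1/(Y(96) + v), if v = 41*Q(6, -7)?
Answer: -1/11679 ≈ -8.5624e-5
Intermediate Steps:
v = 246 (v = 41*6 = 246)
Y(S) = -4725 - 75*S (Y(S) = -75*(S + 63) = -75*(63 + S) = -4725 - 75*S)
1/(Y(96) + v) = 1/((-4725 - 75*96) + 246) = 1/((-4725 - 7200) + 246) = 1/(-11925 + 246) = 1/(-11679) = -1/11679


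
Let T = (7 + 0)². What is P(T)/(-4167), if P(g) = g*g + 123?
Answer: -2524/4167 ≈ -0.60571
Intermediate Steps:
T = 49 (T = 7² = 49)
P(g) = 123 + g² (P(g) = g² + 123 = 123 + g²)
P(T)/(-4167) = (123 + 49²)/(-4167) = (123 + 2401)*(-1/4167) = 2524*(-1/4167) = -2524/4167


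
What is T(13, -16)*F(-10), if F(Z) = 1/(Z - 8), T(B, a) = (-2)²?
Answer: -2/9 ≈ -0.22222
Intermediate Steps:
T(B, a) = 4
F(Z) = 1/(-8 + Z)
T(13, -16)*F(-10) = 4/(-8 - 10) = 4/(-18) = 4*(-1/18) = -2/9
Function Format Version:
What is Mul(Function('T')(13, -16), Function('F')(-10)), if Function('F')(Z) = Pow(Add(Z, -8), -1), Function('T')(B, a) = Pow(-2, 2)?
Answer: Rational(-2, 9) ≈ -0.22222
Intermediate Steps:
Function('T')(B, a) = 4
Function('F')(Z) = Pow(Add(-8, Z), -1)
Mul(Function('T')(13, -16), Function('F')(-10)) = Mul(4, Pow(Add(-8, -10), -1)) = Mul(4, Pow(-18, -1)) = Mul(4, Rational(-1, 18)) = Rational(-2, 9)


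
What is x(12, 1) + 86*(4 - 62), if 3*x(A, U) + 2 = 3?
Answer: -14963/3 ≈ -4987.7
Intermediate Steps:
x(A, U) = ⅓ (x(A, U) = -⅔ + (⅓)*3 = -⅔ + 1 = ⅓)
x(12, 1) + 86*(4 - 62) = ⅓ + 86*(4 - 62) = ⅓ + 86*(-58) = ⅓ - 4988 = -14963/3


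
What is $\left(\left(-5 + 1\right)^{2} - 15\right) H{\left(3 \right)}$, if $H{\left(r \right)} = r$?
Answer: $3$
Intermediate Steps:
$\left(\left(-5 + 1\right)^{2} - 15\right) H{\left(3 \right)} = \left(\left(-5 + 1\right)^{2} - 15\right) 3 = \left(\left(-4\right)^{2} - 15\right) 3 = \left(16 - 15\right) 3 = 1 \cdot 3 = 3$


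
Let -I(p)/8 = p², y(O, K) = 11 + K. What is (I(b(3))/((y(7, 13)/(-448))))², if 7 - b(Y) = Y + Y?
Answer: 200704/9 ≈ 22300.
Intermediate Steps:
b(Y) = 7 - 2*Y (b(Y) = 7 - (Y + Y) = 7 - 2*Y)
I(p) = -8*p²
(I(b(3))/((y(7, 13)/(-448))))² = ((-8*(7 - 2*3)²)/(((11 + 13)/(-448))))² = ((-8*(7 - 6)²)/((24*(-1/448))))² = ((-8*1²)/(-3/56))² = (-8*1*(-56/3))² = (-8*(-56/3))² = (448/3)² = 200704/9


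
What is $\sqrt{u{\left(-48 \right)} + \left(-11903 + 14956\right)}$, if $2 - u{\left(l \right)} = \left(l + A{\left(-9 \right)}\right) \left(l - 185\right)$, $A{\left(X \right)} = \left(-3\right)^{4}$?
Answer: $2 \sqrt{2686} \approx 103.65$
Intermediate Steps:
$A{\left(X \right)} = 81$
$u{\left(l \right)} = 2 - \left(-185 + l\right) \left(81 + l\right)$ ($u{\left(l \right)} = 2 - \left(l + 81\right) \left(l - 185\right) = 2 - \left(81 + l\right) \left(-185 + l\right) = 2 - \left(-185 + l\right) \left(81 + l\right)$)
$\sqrt{u{\left(-48 \right)} + \left(-11903 + 14956\right)} = \sqrt{\left(14987 - \left(-48\right)^{2} + 104 \left(-48\right)\right) + \left(-11903 + 14956\right)} = \sqrt{\left(14987 - 2304 - 4992\right) + 3053} = \sqrt{7691 + 3053} = \sqrt{10744} = 2 \sqrt{2686}$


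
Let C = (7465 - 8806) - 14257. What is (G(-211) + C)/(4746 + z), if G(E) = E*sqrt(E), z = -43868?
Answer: 7799/19561 + 211*I*sqrt(211)/39122 ≈ 0.3987 + 0.078343*I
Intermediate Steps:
G(E) = E**(3/2)
C = -15598 (C = -1341 - 14257 = -15598)
(G(-211) + C)/(4746 + z) = ((-211)**(3/2) - 15598)/(4746 - 43868) = (-211*I*sqrt(211) - 15598)/(-39122) = (-15598 - 211*I*sqrt(211))*(-1/39122) = 7799/19561 + 211*I*sqrt(211)/39122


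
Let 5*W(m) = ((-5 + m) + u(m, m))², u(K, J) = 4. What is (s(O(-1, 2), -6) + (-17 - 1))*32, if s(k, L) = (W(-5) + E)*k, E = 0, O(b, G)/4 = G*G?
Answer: 15552/5 ≈ 3110.4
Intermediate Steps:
O(b, G) = 4*G² (O(b, G) = 4*(G*G) = 4*G²)
W(m) = (-1 + m)²/5 (W(m) = ((-5 + m) + 4)²/5 = (-1 + m)²/5)
s(k, L) = 36*k/5 (s(k, L) = ((-1 - 5)²/5 + 0)*k = ((⅕)*(-6)² + 0)*k = ((⅕)*36 + 0)*k = (36/5 + 0)*k = 36*k/5)
(s(O(-1, 2), -6) + (-17 - 1))*32 = (36*(4*2²)/5 + (-17 - 1))*32 = (36*(4*4)/5 - 18)*32 = ((36/5)*16 - 18)*32 = (576/5 - 18)*32 = (486/5)*32 = 15552/5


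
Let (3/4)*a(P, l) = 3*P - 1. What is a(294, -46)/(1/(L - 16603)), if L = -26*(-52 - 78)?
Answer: -46597852/3 ≈ -1.5533e+7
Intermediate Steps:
a(P, l) = -4/3 + 4*P (a(P, l) = 4*(3*P - 1)/3 = 4*(-1 + 3*P)/3 = -4/3 + 4*P)
L = 3380 (L = -26*(-130) = 3380)
a(294, -46)/(1/(L - 16603)) = (-4/3 + 4*294)/(1/(3380 - 16603)) = (-4/3 + 1176)/(1/(-13223)) = 3524/(3*(-1/13223)) = (3524/3)*(-13223) = -46597852/3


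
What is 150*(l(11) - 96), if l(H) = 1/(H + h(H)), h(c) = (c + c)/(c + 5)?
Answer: -474800/33 ≈ -14388.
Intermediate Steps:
h(c) = 2*c/(5 + c) (h(c) = (2*c)/(5 + c) = 2*c/(5 + c))
l(H) = 1/(H + 2*H/(5 + H))
150*(l(11) - 96) = 150*((5 + 11)/(11*(7 + 11)) - 96) = 150*((1/11)*16/18 - 96) = 150*((1/11)*(1/18)*16 - 96) = 150*(8/99 - 96) = 150*(-9496/99) = -474800/33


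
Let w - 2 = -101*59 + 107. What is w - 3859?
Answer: -9709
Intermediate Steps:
w = -5850 (w = 2 + (-101*59 + 107) = 2 + (-5959 + 107) = 2 - 5852 = -5850)
w - 3859 = -5850 - 3859 = -9709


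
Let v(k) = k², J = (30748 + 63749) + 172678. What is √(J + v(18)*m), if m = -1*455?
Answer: √119755 ≈ 346.06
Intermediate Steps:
J = 267175 (J = 94497 + 172678 = 267175)
m = -455
√(J + v(18)*m) = √(267175 + 18²*(-455)) = √(267175 + 324*(-455)) = √(267175 - 147420) = √119755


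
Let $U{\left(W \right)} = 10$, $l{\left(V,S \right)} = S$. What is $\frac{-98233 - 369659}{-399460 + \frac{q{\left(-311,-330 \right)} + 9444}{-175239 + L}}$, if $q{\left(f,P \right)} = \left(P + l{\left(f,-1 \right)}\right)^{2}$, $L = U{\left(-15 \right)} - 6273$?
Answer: $\frac{28307777928}{24167635975} \approx 1.1713$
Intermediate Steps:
$L = -6263$ ($L = 10 - 6273 = -6263$)
$q{\left(f,P \right)} = \left(-1 + P\right)^{2}$ ($q{\left(f,P \right)} = \left(P - 1\right)^{2} = \left(-1 + P\right)^{2}$)
$\frac{-98233 - 369659}{-399460 + \frac{q{\left(-311,-330 \right)} + 9444}{-175239 + L}} = \frac{-98233 - 369659}{-399460 + \frac{\left(-1 - 330\right)^{2} + 9444}{-175239 - 6263}} = - \frac{467892}{-399460 + \frac{\left(-331\right)^{2} + 9444}{-181502}} = - \frac{467892}{-399460 + \left(109561 + 9444\right) \left(- \frac{1}{181502}\right)} = - \frac{467892}{-399460 + 119005 \left(- \frac{1}{181502}\right)} = - \frac{467892}{-399460 - \frac{119005}{181502}} = - \frac{467892}{- \frac{72502907925}{181502}} = \left(-467892\right) \left(- \frac{181502}{72502907925}\right) = \frac{28307777928}{24167635975}$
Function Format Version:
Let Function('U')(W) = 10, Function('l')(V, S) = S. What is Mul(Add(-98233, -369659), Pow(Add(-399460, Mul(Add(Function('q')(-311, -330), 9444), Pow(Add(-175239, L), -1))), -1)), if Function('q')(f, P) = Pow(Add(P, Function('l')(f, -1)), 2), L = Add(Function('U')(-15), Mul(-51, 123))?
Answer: Rational(28307777928, 24167635975) ≈ 1.1713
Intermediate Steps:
L = -6263 (L = Add(10, Mul(-51, 123)) = Add(10, -6273) = -6263)
Function('q')(f, P) = Pow(Add(-1, P), 2) (Function('q')(f, P) = Pow(Add(P, -1), 2) = Pow(Add(-1, P), 2))
Mul(Add(-98233, -369659), Pow(Add(-399460, Mul(Add(Function('q')(-311, -330), 9444), Pow(Add(-175239, L), -1))), -1)) = Mul(Add(-98233, -369659), Pow(Add(-399460, Mul(Add(Pow(Add(-1, -330), 2), 9444), Pow(Add(-175239, -6263), -1))), -1)) = Mul(-467892, Pow(Add(-399460, Mul(Add(Pow(-331, 2), 9444), Pow(-181502, -1))), -1)) = Mul(-467892, Pow(Add(-399460, Mul(Add(109561, 9444), Rational(-1, 181502))), -1)) = Mul(-467892, Pow(Add(-399460, Mul(119005, Rational(-1, 181502))), -1)) = Mul(-467892, Pow(Add(-399460, Rational(-119005, 181502)), -1)) = Mul(-467892, Pow(Rational(-72502907925, 181502), -1)) = Mul(-467892, Rational(-181502, 72502907925)) = Rational(28307777928, 24167635975)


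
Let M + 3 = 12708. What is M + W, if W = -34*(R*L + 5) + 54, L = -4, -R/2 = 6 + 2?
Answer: 10413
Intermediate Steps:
M = 12705 (M = -3 + 12708 = 12705)
R = -16 (R = -2*(6 + 2) = -2*8 = -16)
W = -2292 (W = -34*(-16*(-4) + 5) + 54 = -34*(64 + 5) + 54 = -34*69 + 54 = -2346 + 54 = -2292)
M + W = 12705 - 2292 = 10413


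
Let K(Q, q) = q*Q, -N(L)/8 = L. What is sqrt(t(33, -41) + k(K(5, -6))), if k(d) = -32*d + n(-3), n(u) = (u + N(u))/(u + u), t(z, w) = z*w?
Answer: I*sqrt(1586)/2 ≈ 19.912*I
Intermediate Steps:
t(z, w) = w*z
N(L) = -8*L
n(u) = -7/2 (n(u) = (u - 8*u)/(u + u) = (-7*u)/((2*u)) = (-7*u)*(1/(2*u)) = -7/2)
K(Q, q) = Q*q
k(d) = -7/2 - 32*d (k(d) = -32*d - 7/2 = -7/2 - 32*d)
sqrt(t(33, -41) + k(K(5, -6))) = sqrt(-41*33 + (-7/2 - 160*(-6))) = sqrt(-1353 + (-7/2 - 32*(-30))) = sqrt(-1353 + (-7/2 + 960)) = sqrt(-1353 + 1913/2) = sqrt(-793/2) = I*sqrt(1586)/2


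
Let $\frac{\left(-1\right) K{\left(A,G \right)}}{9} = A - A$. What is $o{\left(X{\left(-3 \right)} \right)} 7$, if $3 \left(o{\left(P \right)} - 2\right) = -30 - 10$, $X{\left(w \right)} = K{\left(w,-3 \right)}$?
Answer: $- \frac{238}{3} \approx -79.333$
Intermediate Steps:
$K{\left(A,G \right)} = 0$ ($K{\left(A,G \right)} = - 9 \left(A - A\right) = \left(-9\right) 0 = 0$)
$X{\left(w \right)} = 0$
$o{\left(P \right)} = - \frac{34}{3}$ ($o{\left(P \right)} = 2 + \frac{-30 - 10}{3} = 2 + \frac{1}{3} \left(-40\right) = 2 - \frac{40}{3} = - \frac{34}{3}$)
$o{\left(X{\left(-3 \right)} \right)} 7 = \left(- \frac{34}{3}\right) 7 = - \frac{238}{3}$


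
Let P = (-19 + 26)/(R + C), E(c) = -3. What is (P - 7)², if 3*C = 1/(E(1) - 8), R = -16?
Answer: 15476356/279841 ≈ 55.304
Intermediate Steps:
C = -1/33 (C = 1/(3*(-3 - 8)) = (⅓)/(-11) = (⅓)*(-1/11) = -1/33 ≈ -0.030303)
P = -231/529 (P = (-19 + 26)/(-16 - 1/33) = 7/(-529/33) = 7*(-33/529) = -231/529 ≈ -0.43667)
(P - 7)² = (-231/529 - 7)² = (-3934/529)² = 15476356/279841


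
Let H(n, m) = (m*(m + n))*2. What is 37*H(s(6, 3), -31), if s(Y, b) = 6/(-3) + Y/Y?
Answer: 73408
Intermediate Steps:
s(Y, b) = -1 (s(Y, b) = 6*(-1/3) + 1 = -2 + 1 = -1)
H(n, m) = 2*m*(m + n)
37*H(s(6, 3), -31) = 37*(2*(-31)*(-31 - 1)) = 37*(2*(-31)*(-32)) = 37*1984 = 73408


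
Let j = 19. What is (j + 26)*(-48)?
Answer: -2160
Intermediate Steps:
(j + 26)*(-48) = (19 + 26)*(-48) = 45*(-48) = -2160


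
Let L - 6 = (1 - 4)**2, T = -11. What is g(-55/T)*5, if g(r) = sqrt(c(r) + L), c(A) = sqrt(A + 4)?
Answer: 15*sqrt(2) ≈ 21.213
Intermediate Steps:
c(A) = sqrt(4 + A)
L = 15 (L = 6 + (1 - 4)**2 = 6 + (-3)**2 = 6 + 9 = 15)
g(r) = sqrt(15 + sqrt(4 + r)) (g(r) = sqrt(sqrt(4 + r) + 15) = sqrt(15 + sqrt(4 + r)))
g(-55/T)*5 = sqrt(15 + sqrt(4 - 55/(-11)))*5 = sqrt(15 + sqrt(4 - 55*(-1/11)))*5 = sqrt(15 + sqrt(4 + 5))*5 = sqrt(15 + sqrt(9))*5 = sqrt(15 + 3)*5 = sqrt(18)*5 = (3*sqrt(2))*5 = 15*sqrt(2)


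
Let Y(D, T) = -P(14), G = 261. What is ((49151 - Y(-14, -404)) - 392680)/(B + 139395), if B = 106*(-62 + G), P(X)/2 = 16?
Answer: -49071/22927 ≈ -2.1403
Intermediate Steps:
P(X) = 32 (P(X) = 2*16 = 32)
Y(D, T) = -32 (Y(D, T) = -1*32 = -32)
B = 21094 (B = 106*(-62 + 261) = 106*199 = 21094)
((49151 - Y(-14, -404)) - 392680)/(B + 139395) = ((49151 - 1*(-32)) - 392680)/(21094 + 139395) = ((49151 + 32) - 392680)/160489 = (49183 - 392680)*(1/160489) = -343497*1/160489 = -49071/22927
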